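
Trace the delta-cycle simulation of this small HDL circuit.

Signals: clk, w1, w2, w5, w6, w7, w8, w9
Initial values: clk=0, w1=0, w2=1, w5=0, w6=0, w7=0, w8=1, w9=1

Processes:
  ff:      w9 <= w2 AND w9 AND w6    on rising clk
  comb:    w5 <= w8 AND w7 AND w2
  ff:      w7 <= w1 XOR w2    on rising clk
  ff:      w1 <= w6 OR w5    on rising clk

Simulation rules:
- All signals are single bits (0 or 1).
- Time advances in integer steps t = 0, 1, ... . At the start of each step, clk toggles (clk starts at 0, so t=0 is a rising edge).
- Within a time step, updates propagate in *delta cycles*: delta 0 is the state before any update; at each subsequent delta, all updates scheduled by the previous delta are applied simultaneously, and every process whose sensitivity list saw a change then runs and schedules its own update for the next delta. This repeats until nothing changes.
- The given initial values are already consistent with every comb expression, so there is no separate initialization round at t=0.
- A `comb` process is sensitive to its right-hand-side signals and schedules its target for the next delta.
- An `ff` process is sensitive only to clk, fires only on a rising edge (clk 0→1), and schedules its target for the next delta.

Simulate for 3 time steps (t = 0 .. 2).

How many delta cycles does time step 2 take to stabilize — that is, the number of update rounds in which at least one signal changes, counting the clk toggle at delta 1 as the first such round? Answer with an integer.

t=0 Δ0: w2=1 w5=0 w7=0 w9=1 w1=0 w6=0 w8=1 clk=0
  Δ1: clk:0→1
  Δ2: w7:0→1, w9:1→0
  Δ3: w5:0→1
  (3Δ to stable)
t=1 Δ0: w2=1 w5=1 w7=1 w9=0 w1=0 w6=0 w8=1 clk=1
  Δ1: clk:1→0
  (1Δ to stable)
t=2 Δ0: w2=1 w5=1 w7=1 w9=0 w1=0 w6=0 w8=1 clk=0
  Δ1: clk:0→1
  Δ2: w1:0→1
  (2Δ to stable)

2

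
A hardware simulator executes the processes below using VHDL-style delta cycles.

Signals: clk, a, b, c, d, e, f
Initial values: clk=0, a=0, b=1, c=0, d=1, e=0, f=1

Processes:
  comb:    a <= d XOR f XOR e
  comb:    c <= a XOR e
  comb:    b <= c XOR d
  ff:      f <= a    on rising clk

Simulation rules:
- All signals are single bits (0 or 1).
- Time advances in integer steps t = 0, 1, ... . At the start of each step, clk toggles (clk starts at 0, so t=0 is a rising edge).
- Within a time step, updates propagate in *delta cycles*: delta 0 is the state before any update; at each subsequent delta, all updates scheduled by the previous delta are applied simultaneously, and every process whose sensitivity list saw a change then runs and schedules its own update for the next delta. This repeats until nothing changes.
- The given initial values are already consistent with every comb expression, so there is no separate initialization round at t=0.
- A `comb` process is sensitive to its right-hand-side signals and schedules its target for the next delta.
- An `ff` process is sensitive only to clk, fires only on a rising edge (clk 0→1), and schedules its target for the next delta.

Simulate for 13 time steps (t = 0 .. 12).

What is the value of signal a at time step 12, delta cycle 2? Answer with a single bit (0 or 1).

t=0 Δ0: f=1 c=0 a=0 d=1 e=0 clk=0 b=1
  Δ1: clk:0→1
  Δ2: f:1→0
  Δ3: a:0→1
  Δ4: c:0→1
  Δ5: b:1→0
  (5Δ to stable)
t=1 Δ0: f=0 c=1 a=1 d=1 e=0 clk=1 b=0
  Δ1: clk:1→0
  (1Δ to stable)
t=2 Δ0: f=0 c=1 a=1 d=1 e=0 clk=0 b=0
  Δ1: clk:0→1
  Δ2: f:0→1
  Δ3: a:1→0
  Δ4: c:1→0
  Δ5: b:0→1
  (5Δ to stable)
t=3 Δ0: f=1 c=0 a=0 d=1 e=0 clk=1 b=1
  Δ1: clk:1→0
  (1Δ to stable)
t=4 Δ0: f=1 c=0 a=0 d=1 e=0 clk=0 b=1
  Δ1: clk:0→1
  Δ2: f:1→0
  Δ3: a:0→1
  Δ4: c:0→1
  Δ5: b:1→0
  (5Δ to stable)
t=5 Δ0: f=0 c=1 a=1 d=1 e=0 clk=1 b=0
  Δ1: clk:1→0
  (1Δ to stable)
t=6 Δ0: f=0 c=1 a=1 d=1 e=0 clk=0 b=0
  Δ1: clk:0→1
  Δ2: f:0→1
  Δ3: a:1→0
  Δ4: c:1→0
  Δ5: b:0→1
  (5Δ to stable)
t=7 Δ0: f=1 c=0 a=0 d=1 e=0 clk=1 b=1
  Δ1: clk:1→0
  (1Δ to stable)
t=8 Δ0: f=1 c=0 a=0 d=1 e=0 clk=0 b=1
  Δ1: clk:0→1
  Δ2: f:1→0
  Δ3: a:0→1
  Δ4: c:0→1
  Δ5: b:1→0
  (5Δ to stable)
t=9 Δ0: f=0 c=1 a=1 d=1 e=0 clk=1 b=0
  Δ1: clk:1→0
  (1Δ to stable)
t=10 Δ0: f=0 c=1 a=1 d=1 e=0 clk=0 b=0
  Δ1: clk:0→1
  Δ2: f:0→1
  Δ3: a:1→0
  Δ4: c:1→0
  Δ5: b:0→1
  (5Δ to stable)
t=11 Δ0: f=1 c=0 a=0 d=1 e=0 clk=1 b=1
  Δ1: clk:1→0
  (1Δ to stable)
t=12 Δ0: f=1 c=0 a=0 d=1 e=0 clk=0 b=1
  Δ1: clk:0→1
  Δ2: f:1→0
  Δ3: a:0→1
  Δ4: c:0→1
  Δ5: b:1→0
  (5Δ to stable)

0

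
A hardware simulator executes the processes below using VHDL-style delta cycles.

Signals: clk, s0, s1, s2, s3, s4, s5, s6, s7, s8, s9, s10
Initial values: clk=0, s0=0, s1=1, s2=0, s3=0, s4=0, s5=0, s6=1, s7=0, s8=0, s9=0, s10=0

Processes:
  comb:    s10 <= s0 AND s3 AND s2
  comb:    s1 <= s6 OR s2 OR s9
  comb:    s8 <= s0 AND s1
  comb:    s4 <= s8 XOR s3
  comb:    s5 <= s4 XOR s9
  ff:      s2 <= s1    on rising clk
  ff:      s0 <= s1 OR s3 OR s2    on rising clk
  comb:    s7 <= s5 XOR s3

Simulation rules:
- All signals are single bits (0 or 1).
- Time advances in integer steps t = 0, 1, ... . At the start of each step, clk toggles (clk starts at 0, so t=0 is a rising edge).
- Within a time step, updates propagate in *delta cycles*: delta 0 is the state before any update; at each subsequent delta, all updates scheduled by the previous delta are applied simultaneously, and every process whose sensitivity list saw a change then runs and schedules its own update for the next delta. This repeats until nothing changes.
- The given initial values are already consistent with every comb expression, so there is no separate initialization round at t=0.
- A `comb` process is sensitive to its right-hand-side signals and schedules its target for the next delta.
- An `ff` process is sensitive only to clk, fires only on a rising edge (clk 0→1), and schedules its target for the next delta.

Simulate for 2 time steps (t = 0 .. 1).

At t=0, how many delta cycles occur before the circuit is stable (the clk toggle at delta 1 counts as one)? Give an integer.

[bits: s7,s10,s5,s0,clk,s4,s8,s3,s9,s6,s2,s1]
t=0: Δ0=000000000101 Δ1=000010000101 Δ2=000110000111 Δ3=000110100111 Δ4=000111100111 Δ5=001111100111 Δ6=101111100111 | 6Δ
t=1: Δ0=101111100111 Δ1=101101100111 | 1Δ

6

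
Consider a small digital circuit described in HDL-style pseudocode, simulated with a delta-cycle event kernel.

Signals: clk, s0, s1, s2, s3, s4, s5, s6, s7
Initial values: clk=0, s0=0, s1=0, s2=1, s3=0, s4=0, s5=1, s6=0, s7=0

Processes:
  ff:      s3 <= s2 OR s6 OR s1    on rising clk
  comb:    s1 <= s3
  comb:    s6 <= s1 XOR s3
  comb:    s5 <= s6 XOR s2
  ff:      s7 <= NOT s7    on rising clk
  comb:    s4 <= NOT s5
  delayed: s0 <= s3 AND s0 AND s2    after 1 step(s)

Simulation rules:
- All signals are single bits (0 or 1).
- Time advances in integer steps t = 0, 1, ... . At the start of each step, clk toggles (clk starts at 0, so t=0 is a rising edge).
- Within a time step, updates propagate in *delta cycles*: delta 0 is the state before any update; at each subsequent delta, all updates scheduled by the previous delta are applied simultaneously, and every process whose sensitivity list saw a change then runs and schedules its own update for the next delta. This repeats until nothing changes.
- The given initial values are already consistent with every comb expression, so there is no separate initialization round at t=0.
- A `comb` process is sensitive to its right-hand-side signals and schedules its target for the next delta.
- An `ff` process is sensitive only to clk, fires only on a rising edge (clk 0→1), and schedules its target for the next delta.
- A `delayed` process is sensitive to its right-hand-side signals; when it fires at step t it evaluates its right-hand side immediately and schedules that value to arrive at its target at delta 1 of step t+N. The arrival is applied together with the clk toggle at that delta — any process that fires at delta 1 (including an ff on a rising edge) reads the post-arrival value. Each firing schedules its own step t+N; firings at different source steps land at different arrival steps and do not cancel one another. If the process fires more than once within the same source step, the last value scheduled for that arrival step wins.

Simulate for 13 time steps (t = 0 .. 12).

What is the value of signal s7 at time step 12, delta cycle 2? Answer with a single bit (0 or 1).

t=0 Δ0: s6=0 s1=0 s3=0 s0=0 s7=0 s5=1 clk=0 s2=1 s4=0
  Δ1: clk:0→1
  Δ2: s3:0→1, s7:0→1
  Δ3: s6:0→1, s1:0→1
  Δ4: s6:1→0, s5:1→0
  Δ5: s5:0→1, s4:0→1
  Δ6: s4:1→0
  (6Δ to stable)
t=1 Δ0: s6=0 s1=1 s3=1 s0=0 s7=1 s5=1 clk=1 s2=1 s4=0
  Δ1: clk:1→0
  (1Δ to stable)
t=2 Δ0: s6=0 s1=1 s3=1 s0=0 s7=1 s5=1 clk=0 s2=1 s4=0
  Δ1: clk:0→1
  Δ2: s7:1→0
  (2Δ to stable)
t=3 Δ0: s6=0 s1=1 s3=1 s0=0 s7=0 s5=1 clk=1 s2=1 s4=0
  Δ1: clk:1→0
  (1Δ to stable)
t=4 Δ0: s6=0 s1=1 s3=1 s0=0 s7=0 s5=1 clk=0 s2=1 s4=0
  Δ1: clk:0→1
  Δ2: s7:0→1
  (2Δ to stable)
t=5 Δ0: s6=0 s1=1 s3=1 s0=0 s7=1 s5=1 clk=1 s2=1 s4=0
  Δ1: clk:1→0
  (1Δ to stable)
t=6 Δ0: s6=0 s1=1 s3=1 s0=0 s7=1 s5=1 clk=0 s2=1 s4=0
  Δ1: clk:0→1
  Δ2: s7:1→0
  (2Δ to stable)
t=7 Δ0: s6=0 s1=1 s3=1 s0=0 s7=0 s5=1 clk=1 s2=1 s4=0
  Δ1: clk:1→0
  (1Δ to stable)
t=8 Δ0: s6=0 s1=1 s3=1 s0=0 s7=0 s5=1 clk=0 s2=1 s4=0
  Δ1: clk:0→1
  Δ2: s7:0→1
  (2Δ to stable)
t=9 Δ0: s6=0 s1=1 s3=1 s0=0 s7=1 s5=1 clk=1 s2=1 s4=0
  Δ1: clk:1→0
  (1Δ to stable)
t=10 Δ0: s6=0 s1=1 s3=1 s0=0 s7=1 s5=1 clk=0 s2=1 s4=0
  Δ1: clk:0→1
  Δ2: s7:1→0
  (2Δ to stable)
t=11 Δ0: s6=0 s1=1 s3=1 s0=0 s7=0 s5=1 clk=1 s2=1 s4=0
  Δ1: clk:1→0
  (1Δ to stable)
t=12 Δ0: s6=0 s1=1 s3=1 s0=0 s7=0 s5=1 clk=0 s2=1 s4=0
  Δ1: clk:0→1
  Δ2: s7:0→1
  (2Δ to stable)

1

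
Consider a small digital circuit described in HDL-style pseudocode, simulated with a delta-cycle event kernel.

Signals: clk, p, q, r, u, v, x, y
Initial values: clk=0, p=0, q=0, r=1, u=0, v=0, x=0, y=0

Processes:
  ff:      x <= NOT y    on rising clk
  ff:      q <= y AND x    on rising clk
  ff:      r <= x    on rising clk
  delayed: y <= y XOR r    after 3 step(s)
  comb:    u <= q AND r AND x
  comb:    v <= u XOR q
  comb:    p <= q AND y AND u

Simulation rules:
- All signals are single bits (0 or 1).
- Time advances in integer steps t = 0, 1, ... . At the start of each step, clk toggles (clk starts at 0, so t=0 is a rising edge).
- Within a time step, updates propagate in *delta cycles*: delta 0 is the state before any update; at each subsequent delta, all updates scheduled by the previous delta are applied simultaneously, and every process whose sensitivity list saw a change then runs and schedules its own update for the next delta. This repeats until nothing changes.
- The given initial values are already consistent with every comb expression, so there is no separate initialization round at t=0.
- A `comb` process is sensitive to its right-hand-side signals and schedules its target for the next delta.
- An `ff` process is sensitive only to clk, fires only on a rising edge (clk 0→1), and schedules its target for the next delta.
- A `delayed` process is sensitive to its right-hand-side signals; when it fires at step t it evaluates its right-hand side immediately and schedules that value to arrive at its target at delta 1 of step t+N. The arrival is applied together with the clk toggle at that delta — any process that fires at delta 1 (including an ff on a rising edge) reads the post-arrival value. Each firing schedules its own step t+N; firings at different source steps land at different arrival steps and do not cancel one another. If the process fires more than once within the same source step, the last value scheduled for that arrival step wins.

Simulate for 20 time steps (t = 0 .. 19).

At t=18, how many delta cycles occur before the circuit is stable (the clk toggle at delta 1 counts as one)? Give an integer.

2

[bits: clk,p,q,x,u,y,r,v]
t=0: Δ0=00000010 Δ1=10000010 Δ2=10010000 | 2Δ
t=1: Δ0=10010000 Δ1=00010000 | 1Δ
t=2: Δ0=00010000 Δ1=10010000 Δ2=10010010 | 2Δ
t=3: Δ0=10010010 Δ1=00010010 | 1Δ
t=4: Δ0=00010010 Δ1=10010010 | 1Δ
t=5: Δ0=10010010 Δ1=00010110 | 1Δ
t=6: Δ0=00010110 Δ1=10010110 Δ2=10100110 Δ3=10100111 | 3Δ
t=7: Δ0=10100111 Δ1=00100111 | 1Δ
t=8: Δ0=00100111 Δ1=10100011 Δ2=10010001 Δ3=10010000 | 3Δ
t=9: Δ0=10010000 Δ1=00010000 | 1Δ
t=10: Δ0=00010000 Δ1=10010000 Δ2=10010010 | 2Δ
t=11: Δ0=10010010 Δ1=00010010 | 1Δ
t=12: Δ0=00010010 Δ1=10010010 | 1Δ
t=13: Δ0=10010010 Δ1=00010110 | 1Δ
t=14: Δ0=00010110 Δ1=10010110 Δ2=10100110 Δ3=10100111 | 3Δ
t=15: Δ0=10100111 Δ1=00100111 | 1Δ
t=16: Δ0=00100111 Δ1=10100011 Δ2=10010001 Δ3=10010000 | 3Δ
t=17: Δ0=10010000 Δ1=00010000 | 1Δ
t=18: Δ0=00010000 Δ1=10010000 Δ2=10010010 | 2Δ
t=19: Δ0=10010010 Δ1=00010010 | 1Δ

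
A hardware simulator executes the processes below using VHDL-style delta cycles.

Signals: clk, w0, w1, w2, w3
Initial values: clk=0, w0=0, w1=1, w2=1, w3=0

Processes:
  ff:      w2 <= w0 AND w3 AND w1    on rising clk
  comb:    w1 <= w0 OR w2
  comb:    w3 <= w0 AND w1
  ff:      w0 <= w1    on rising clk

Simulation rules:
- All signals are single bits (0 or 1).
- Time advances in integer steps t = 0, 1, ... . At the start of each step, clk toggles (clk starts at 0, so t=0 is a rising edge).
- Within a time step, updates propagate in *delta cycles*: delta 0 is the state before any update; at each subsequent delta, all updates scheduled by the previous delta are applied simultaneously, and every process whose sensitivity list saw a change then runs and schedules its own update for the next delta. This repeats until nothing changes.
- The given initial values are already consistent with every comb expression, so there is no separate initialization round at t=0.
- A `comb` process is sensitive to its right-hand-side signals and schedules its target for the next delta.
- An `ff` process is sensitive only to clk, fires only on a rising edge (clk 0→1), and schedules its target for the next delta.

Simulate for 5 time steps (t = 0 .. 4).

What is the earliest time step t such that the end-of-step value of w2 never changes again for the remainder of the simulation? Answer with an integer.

2

t=0 Δ0: w0=0 w3=0 w1=1 w2=1 clk=0
  Δ1: clk:0→1
  Δ2: w0:0→1, w2:1→0
  Δ3: w3:0→1
  (3Δ to stable)
t=1 Δ0: w0=1 w3=1 w1=1 w2=0 clk=1
  Δ1: clk:1→0
  (1Δ to stable)
t=2 Δ0: w0=1 w3=1 w1=1 w2=0 clk=0
  Δ1: clk:0→1
  Δ2: w2:0→1
  (2Δ to stable)
t=3 Δ0: w0=1 w3=1 w1=1 w2=1 clk=1
  Δ1: clk:1→0
  (1Δ to stable)
t=4 Δ0: w0=1 w3=1 w1=1 w2=1 clk=0
  Δ1: clk:0→1
  (1Δ to stable)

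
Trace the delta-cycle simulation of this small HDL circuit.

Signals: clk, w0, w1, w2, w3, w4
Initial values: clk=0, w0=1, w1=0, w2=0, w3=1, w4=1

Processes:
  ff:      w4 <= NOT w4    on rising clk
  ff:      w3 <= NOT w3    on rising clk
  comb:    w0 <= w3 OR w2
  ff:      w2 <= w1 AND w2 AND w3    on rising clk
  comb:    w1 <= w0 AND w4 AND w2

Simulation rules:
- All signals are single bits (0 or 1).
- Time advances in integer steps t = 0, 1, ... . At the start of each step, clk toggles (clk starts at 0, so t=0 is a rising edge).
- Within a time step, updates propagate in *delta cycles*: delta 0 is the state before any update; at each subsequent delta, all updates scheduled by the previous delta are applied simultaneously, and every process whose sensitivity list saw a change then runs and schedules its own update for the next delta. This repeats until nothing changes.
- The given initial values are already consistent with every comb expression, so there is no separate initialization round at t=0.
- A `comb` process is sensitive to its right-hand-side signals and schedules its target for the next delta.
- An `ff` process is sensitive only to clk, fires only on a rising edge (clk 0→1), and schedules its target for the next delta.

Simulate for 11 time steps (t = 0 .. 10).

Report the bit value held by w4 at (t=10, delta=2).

t0.Δ0 w0=1 w4=1 w2=0 w3=1 w1=0 clk=0
t0.Δ1 w0=1 w4=1 w2=0 w3=1 w1=0 clk=1
t0.Δ2 w0=1 w4=0 w2=0 w3=0 w1=0 clk=1
t0.Δ3 w0=0 w4=0 w2=0 w3=0 w1=0 clk=1
t1.Δ0 w0=0 w4=0 w2=0 w3=0 w1=0 clk=1
t1.Δ1 w0=0 w4=0 w2=0 w3=0 w1=0 clk=0
t2.Δ0 w0=0 w4=0 w2=0 w3=0 w1=0 clk=0
t2.Δ1 w0=0 w4=0 w2=0 w3=0 w1=0 clk=1
t2.Δ2 w0=0 w4=1 w2=0 w3=1 w1=0 clk=1
t2.Δ3 w0=1 w4=1 w2=0 w3=1 w1=0 clk=1
t3.Δ0 w0=1 w4=1 w2=0 w3=1 w1=0 clk=1
t3.Δ1 w0=1 w4=1 w2=0 w3=1 w1=0 clk=0
t4.Δ0 w0=1 w4=1 w2=0 w3=1 w1=0 clk=0
t4.Δ1 w0=1 w4=1 w2=0 w3=1 w1=0 clk=1
t4.Δ2 w0=1 w4=0 w2=0 w3=0 w1=0 clk=1
t4.Δ3 w0=0 w4=0 w2=0 w3=0 w1=0 clk=1
t5.Δ0 w0=0 w4=0 w2=0 w3=0 w1=0 clk=1
t5.Δ1 w0=0 w4=0 w2=0 w3=0 w1=0 clk=0
t6.Δ0 w0=0 w4=0 w2=0 w3=0 w1=0 clk=0
t6.Δ1 w0=0 w4=0 w2=0 w3=0 w1=0 clk=1
t6.Δ2 w0=0 w4=1 w2=0 w3=1 w1=0 clk=1
t6.Δ3 w0=1 w4=1 w2=0 w3=1 w1=0 clk=1
t7.Δ0 w0=1 w4=1 w2=0 w3=1 w1=0 clk=1
t7.Δ1 w0=1 w4=1 w2=0 w3=1 w1=0 clk=0
t8.Δ0 w0=1 w4=1 w2=0 w3=1 w1=0 clk=0
t8.Δ1 w0=1 w4=1 w2=0 w3=1 w1=0 clk=1
t8.Δ2 w0=1 w4=0 w2=0 w3=0 w1=0 clk=1
t8.Δ3 w0=0 w4=0 w2=0 w3=0 w1=0 clk=1
t9.Δ0 w0=0 w4=0 w2=0 w3=0 w1=0 clk=1
t9.Δ1 w0=0 w4=0 w2=0 w3=0 w1=0 clk=0
t10.Δ0 w0=0 w4=0 w2=0 w3=0 w1=0 clk=0
t10.Δ1 w0=0 w4=0 w2=0 w3=0 w1=0 clk=1
t10.Δ2 w0=0 w4=1 w2=0 w3=1 w1=0 clk=1
t10.Δ3 w0=1 w4=1 w2=0 w3=1 w1=0 clk=1

1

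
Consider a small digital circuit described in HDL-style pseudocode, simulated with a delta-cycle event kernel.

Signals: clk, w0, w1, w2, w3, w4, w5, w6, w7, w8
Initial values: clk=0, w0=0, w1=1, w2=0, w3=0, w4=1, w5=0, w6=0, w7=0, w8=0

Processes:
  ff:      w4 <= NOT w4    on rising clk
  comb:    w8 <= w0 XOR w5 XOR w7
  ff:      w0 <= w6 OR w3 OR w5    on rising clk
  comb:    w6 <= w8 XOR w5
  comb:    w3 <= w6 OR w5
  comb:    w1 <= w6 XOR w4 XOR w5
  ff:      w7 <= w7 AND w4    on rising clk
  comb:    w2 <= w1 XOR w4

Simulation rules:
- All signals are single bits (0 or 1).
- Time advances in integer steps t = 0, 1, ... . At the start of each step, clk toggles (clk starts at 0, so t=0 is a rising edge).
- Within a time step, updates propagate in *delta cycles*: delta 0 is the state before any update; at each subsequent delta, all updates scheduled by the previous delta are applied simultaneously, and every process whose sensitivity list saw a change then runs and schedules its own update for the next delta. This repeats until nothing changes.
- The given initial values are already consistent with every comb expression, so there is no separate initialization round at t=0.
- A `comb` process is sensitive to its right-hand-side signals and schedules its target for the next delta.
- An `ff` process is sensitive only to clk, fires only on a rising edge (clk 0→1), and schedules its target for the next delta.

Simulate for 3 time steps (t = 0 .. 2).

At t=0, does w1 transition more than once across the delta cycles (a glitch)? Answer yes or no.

no

t=0 Δ0: w4=1 w5=0 w0=0 w2=0 clk=0 w1=1 w8=0 w7=0 w3=0 w6=0
  Δ1: clk:0→1
  Δ2: w4:1→0
  Δ3: w2:0→1, w1:1→0
  Δ4: w2:1→0
  (4Δ to stable)
t=1 Δ0: w4=0 w5=0 w0=0 w2=0 clk=1 w1=0 w8=0 w7=0 w3=0 w6=0
  Δ1: clk:1→0
  (1Δ to stable)
t=2 Δ0: w4=0 w5=0 w0=0 w2=0 clk=0 w1=0 w8=0 w7=0 w3=0 w6=0
  Δ1: clk:0→1
  Δ2: w4:0→1
  Δ3: w2:0→1, w1:0→1
  Δ4: w2:1→0
  (4Δ to stable)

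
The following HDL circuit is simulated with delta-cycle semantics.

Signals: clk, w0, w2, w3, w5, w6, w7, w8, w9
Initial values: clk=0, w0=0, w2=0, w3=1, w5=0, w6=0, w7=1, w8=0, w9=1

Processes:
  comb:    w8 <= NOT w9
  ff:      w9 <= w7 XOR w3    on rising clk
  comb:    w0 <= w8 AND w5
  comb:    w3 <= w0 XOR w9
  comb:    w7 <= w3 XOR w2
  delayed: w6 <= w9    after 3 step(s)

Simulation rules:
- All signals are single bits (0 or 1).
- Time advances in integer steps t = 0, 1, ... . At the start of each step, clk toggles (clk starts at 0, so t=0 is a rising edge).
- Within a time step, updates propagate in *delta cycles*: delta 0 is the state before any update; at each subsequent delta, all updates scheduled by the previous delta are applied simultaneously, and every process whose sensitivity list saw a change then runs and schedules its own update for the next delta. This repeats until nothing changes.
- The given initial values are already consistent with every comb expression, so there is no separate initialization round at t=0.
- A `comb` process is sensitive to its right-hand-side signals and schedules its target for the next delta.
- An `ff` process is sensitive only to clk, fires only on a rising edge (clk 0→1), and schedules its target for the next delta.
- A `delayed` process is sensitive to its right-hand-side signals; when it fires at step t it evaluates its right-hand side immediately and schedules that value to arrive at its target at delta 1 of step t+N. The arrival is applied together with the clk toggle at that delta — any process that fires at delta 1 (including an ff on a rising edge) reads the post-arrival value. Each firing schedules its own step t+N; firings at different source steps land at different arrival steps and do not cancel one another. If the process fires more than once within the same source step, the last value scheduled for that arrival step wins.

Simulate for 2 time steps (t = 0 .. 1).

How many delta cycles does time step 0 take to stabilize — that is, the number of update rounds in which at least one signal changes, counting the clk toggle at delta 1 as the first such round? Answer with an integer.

[bits: w9,w6,w0,w3,w7,w5,clk,w2,w8]
t=0: Δ0=100110000 Δ1=100110100 Δ2=000110100 Δ3=000010101 Δ4=000000101 | 4Δ
t=1: Δ0=000000101 Δ1=000000001 | 1Δ

4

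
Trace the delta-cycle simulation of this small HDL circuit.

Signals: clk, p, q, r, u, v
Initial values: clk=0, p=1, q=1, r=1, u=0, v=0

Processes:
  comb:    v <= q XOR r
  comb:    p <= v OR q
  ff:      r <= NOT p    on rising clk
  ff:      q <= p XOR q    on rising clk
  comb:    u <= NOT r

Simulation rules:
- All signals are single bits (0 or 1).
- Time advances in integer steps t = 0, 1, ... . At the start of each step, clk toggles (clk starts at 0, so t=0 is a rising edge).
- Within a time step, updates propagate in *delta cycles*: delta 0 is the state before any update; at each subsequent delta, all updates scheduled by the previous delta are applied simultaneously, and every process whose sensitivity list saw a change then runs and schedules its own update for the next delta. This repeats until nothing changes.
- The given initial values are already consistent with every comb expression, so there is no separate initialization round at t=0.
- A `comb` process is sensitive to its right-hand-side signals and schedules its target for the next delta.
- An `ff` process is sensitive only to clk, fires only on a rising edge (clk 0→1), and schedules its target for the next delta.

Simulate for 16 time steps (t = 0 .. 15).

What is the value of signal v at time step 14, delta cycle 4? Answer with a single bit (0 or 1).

[bits: r,v,clk,p,u,q]
t=0: Δ0=100101 Δ1=101101 Δ2=001100 Δ3=001010 | 3Δ
t=1: Δ0=001010 Δ1=000010 | 1Δ
t=2: Δ0=000010 Δ1=001010 Δ2=101010 Δ3=111000 Δ4=111100 | 4Δ
t=3: Δ0=111100 Δ1=110100 | 1Δ
t=4: Δ0=110100 Δ1=111100 Δ2=011101 Δ3=011111 | 3Δ
t=5: Δ0=011111 Δ1=010111 | 1Δ
t=6: Δ0=010111 Δ1=011111 Δ2=011110 Δ3=001110 Δ4=001010 | 4Δ
t=7: Δ0=001010 Δ1=000010 | 1Δ
t=8: Δ0=000010 Δ1=001010 Δ2=101010 Δ3=111000 Δ4=111100 | 4Δ
t=9: Δ0=111100 Δ1=110100 | 1Δ
t=10: Δ0=110100 Δ1=111100 Δ2=011101 Δ3=011111 | 3Δ
t=11: Δ0=011111 Δ1=010111 | 1Δ
t=12: Δ0=010111 Δ1=011111 Δ2=011110 Δ3=001110 Δ4=001010 | 4Δ
t=13: Δ0=001010 Δ1=000010 | 1Δ
t=14: Δ0=000010 Δ1=001010 Δ2=101010 Δ3=111000 Δ4=111100 | 4Δ
t=15: Δ0=111100 Δ1=110100 | 1Δ

1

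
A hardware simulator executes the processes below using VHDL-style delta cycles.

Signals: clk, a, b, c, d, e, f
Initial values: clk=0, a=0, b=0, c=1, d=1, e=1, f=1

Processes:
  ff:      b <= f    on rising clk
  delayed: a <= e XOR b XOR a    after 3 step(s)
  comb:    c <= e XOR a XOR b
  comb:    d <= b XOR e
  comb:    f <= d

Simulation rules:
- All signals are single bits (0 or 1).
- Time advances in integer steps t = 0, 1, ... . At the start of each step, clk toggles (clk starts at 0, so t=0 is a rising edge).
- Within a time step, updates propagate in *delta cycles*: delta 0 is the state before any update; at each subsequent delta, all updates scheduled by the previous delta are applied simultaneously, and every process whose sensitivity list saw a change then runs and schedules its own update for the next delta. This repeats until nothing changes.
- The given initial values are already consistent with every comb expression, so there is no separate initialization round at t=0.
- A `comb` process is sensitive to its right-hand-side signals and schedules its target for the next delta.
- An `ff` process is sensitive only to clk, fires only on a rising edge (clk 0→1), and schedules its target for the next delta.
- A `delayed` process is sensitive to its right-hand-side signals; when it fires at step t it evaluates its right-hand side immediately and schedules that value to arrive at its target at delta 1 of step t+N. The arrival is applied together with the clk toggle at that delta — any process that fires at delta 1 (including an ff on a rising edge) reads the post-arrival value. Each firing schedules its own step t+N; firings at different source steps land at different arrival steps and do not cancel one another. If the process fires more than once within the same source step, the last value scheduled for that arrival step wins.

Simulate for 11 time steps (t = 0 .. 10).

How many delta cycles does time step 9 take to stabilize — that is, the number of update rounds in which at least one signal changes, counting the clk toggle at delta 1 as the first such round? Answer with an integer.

2

t0.Δ0 f=1 d=1 a=0 c=1 b=0 clk=0 e=1
t0.Δ1 f=1 d=1 a=0 c=1 b=0 clk=1 e=1
t0.Δ2 f=1 d=1 a=0 c=1 b=1 clk=1 e=1
t0.Δ3 f=1 d=0 a=0 c=0 b=1 clk=1 e=1
t0.Δ4 f=0 d=0 a=0 c=0 b=1 clk=1 e=1
t1.Δ0 f=0 d=0 a=0 c=0 b=1 clk=1 e=1
t1.Δ1 f=0 d=0 a=0 c=0 b=1 clk=0 e=1
t2.Δ0 f=0 d=0 a=0 c=0 b=1 clk=0 e=1
t2.Δ1 f=0 d=0 a=0 c=0 b=1 clk=1 e=1
t2.Δ2 f=0 d=0 a=0 c=0 b=0 clk=1 e=1
t2.Δ3 f=0 d=1 a=0 c=1 b=0 clk=1 e=1
t2.Δ4 f=1 d=1 a=0 c=1 b=0 clk=1 e=1
t3.Δ0 f=1 d=1 a=0 c=1 b=0 clk=1 e=1
t3.Δ1 f=1 d=1 a=0 c=1 b=0 clk=0 e=1
t4.Δ0 f=1 d=1 a=0 c=1 b=0 clk=0 e=1
t4.Δ1 f=1 d=1 a=0 c=1 b=0 clk=1 e=1
t4.Δ2 f=1 d=1 a=0 c=1 b=1 clk=1 e=1
t4.Δ3 f=1 d=0 a=0 c=0 b=1 clk=1 e=1
t4.Δ4 f=0 d=0 a=0 c=0 b=1 clk=1 e=1
t5.Δ0 f=0 d=0 a=0 c=0 b=1 clk=1 e=1
t5.Δ1 f=0 d=0 a=1 c=0 b=1 clk=0 e=1
t5.Δ2 f=0 d=0 a=1 c=1 b=1 clk=0 e=1
t6.Δ0 f=0 d=0 a=1 c=1 b=1 clk=0 e=1
t6.Δ1 f=0 d=0 a=1 c=1 b=1 clk=1 e=1
t6.Δ2 f=0 d=0 a=1 c=1 b=0 clk=1 e=1
t6.Δ3 f=0 d=1 a=1 c=0 b=0 clk=1 e=1
t6.Δ4 f=1 d=1 a=1 c=0 b=0 clk=1 e=1
t7.Δ0 f=1 d=1 a=1 c=0 b=0 clk=1 e=1
t7.Δ1 f=1 d=1 a=0 c=0 b=0 clk=0 e=1
t7.Δ2 f=1 d=1 a=0 c=1 b=0 clk=0 e=1
t8.Δ0 f=1 d=1 a=0 c=1 b=0 clk=0 e=1
t8.Δ1 f=1 d=1 a=1 c=1 b=0 clk=1 e=1
t8.Δ2 f=1 d=1 a=1 c=0 b=1 clk=1 e=1
t8.Δ3 f=1 d=0 a=1 c=1 b=1 clk=1 e=1
t8.Δ4 f=0 d=0 a=1 c=1 b=1 clk=1 e=1
t9.Δ0 f=0 d=0 a=1 c=1 b=1 clk=1 e=1
t9.Δ1 f=0 d=0 a=0 c=1 b=1 clk=0 e=1
t9.Δ2 f=0 d=0 a=0 c=0 b=1 clk=0 e=1
t10.Δ0 f=0 d=0 a=0 c=0 b=1 clk=0 e=1
t10.Δ1 f=0 d=0 a=1 c=0 b=1 clk=1 e=1
t10.Δ2 f=0 d=0 a=1 c=1 b=0 clk=1 e=1
t10.Δ3 f=0 d=1 a=1 c=0 b=0 clk=1 e=1
t10.Δ4 f=1 d=1 a=1 c=0 b=0 clk=1 e=1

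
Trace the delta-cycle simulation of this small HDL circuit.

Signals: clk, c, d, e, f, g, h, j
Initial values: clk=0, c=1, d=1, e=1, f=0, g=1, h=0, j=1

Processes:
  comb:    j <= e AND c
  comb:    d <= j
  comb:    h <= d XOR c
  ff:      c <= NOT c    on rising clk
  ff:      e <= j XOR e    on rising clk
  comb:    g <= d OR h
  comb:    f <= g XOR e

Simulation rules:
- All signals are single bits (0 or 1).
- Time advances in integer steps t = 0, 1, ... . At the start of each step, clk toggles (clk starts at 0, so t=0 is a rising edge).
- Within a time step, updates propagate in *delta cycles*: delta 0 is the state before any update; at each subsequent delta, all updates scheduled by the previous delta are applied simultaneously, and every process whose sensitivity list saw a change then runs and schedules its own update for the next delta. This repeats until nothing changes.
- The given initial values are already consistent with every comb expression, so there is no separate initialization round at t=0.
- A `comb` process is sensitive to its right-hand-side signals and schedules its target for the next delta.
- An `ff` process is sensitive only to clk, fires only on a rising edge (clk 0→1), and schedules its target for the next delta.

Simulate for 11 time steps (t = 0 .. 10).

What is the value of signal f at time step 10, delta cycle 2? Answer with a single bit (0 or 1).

t=0 Δ0: clk=0 e=1 c=1 g=1 h=0 d=1 j=1 f=0
  Δ1: clk:0→1
  Δ2: e:1→0, c:1→0
  Δ3: h:0→1, j:1→0, f:0→1
  Δ4: d:1→0
  Δ5: h:1→0
  Δ6: g:1→0
  Δ7: f:1→0
  (7Δ to stable)
t=1 Δ0: clk=1 e=0 c=0 g=0 h=0 d=0 j=0 f=0
  Δ1: clk:1→0
  (1Δ to stable)
t=2 Δ0: clk=0 e=0 c=0 g=0 h=0 d=0 j=0 f=0
  Δ1: clk:0→1
  Δ2: c:0→1
  Δ3: h:0→1
  Δ4: g:0→1
  Δ5: f:0→1
  (5Δ to stable)
t=3 Δ0: clk=1 e=0 c=1 g=1 h=1 d=0 j=0 f=1
  Δ1: clk:1→0
  (1Δ to stable)
t=4 Δ0: clk=0 e=0 c=1 g=1 h=1 d=0 j=0 f=1
  Δ1: clk:0→1
  Δ2: c:1→0
  Δ3: h:1→0
  Δ4: g:1→0
  Δ5: f:1→0
  (5Δ to stable)
t=5 Δ0: clk=1 e=0 c=0 g=0 h=0 d=0 j=0 f=0
  Δ1: clk:1→0
  (1Δ to stable)
t=6 Δ0: clk=0 e=0 c=0 g=0 h=0 d=0 j=0 f=0
  Δ1: clk:0→1
  Δ2: c:0→1
  Δ3: h:0→1
  Δ4: g:0→1
  Δ5: f:0→1
  (5Δ to stable)
t=7 Δ0: clk=1 e=0 c=1 g=1 h=1 d=0 j=0 f=1
  Δ1: clk:1→0
  (1Δ to stable)
t=8 Δ0: clk=0 e=0 c=1 g=1 h=1 d=0 j=0 f=1
  Δ1: clk:0→1
  Δ2: c:1→0
  Δ3: h:1→0
  Δ4: g:1→0
  Δ5: f:1→0
  (5Δ to stable)
t=9 Δ0: clk=1 e=0 c=0 g=0 h=0 d=0 j=0 f=0
  Δ1: clk:1→0
  (1Δ to stable)
t=10 Δ0: clk=0 e=0 c=0 g=0 h=0 d=0 j=0 f=0
  Δ1: clk:0→1
  Δ2: c:0→1
  Δ3: h:0→1
  Δ4: g:0→1
  Δ5: f:0→1
  (5Δ to stable)

0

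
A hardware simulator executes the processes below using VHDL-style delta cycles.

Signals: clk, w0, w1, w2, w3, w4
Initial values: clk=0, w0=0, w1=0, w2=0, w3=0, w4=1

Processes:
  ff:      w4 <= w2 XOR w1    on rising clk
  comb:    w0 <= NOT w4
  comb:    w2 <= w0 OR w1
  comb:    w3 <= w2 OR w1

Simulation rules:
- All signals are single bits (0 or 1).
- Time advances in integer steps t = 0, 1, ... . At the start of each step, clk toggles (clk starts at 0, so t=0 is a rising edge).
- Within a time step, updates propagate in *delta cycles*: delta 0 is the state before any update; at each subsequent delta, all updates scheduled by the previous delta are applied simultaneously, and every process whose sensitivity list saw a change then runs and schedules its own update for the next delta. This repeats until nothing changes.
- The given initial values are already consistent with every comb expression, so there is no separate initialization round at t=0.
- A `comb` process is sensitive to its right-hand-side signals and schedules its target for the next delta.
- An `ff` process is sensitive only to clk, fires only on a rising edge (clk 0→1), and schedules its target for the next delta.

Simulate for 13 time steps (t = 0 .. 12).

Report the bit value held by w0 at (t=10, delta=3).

0

t0.Δ0 w1=0 clk=0 w0=0 w4=1 w3=0 w2=0
t0.Δ1 w1=0 clk=1 w0=0 w4=1 w3=0 w2=0
t0.Δ2 w1=0 clk=1 w0=0 w4=0 w3=0 w2=0
t0.Δ3 w1=0 clk=1 w0=1 w4=0 w3=0 w2=0
t0.Δ4 w1=0 clk=1 w0=1 w4=0 w3=0 w2=1
t0.Δ5 w1=0 clk=1 w0=1 w4=0 w3=1 w2=1
t1.Δ0 w1=0 clk=1 w0=1 w4=0 w3=1 w2=1
t1.Δ1 w1=0 clk=0 w0=1 w4=0 w3=1 w2=1
t2.Δ0 w1=0 clk=0 w0=1 w4=0 w3=1 w2=1
t2.Δ1 w1=0 clk=1 w0=1 w4=0 w3=1 w2=1
t2.Δ2 w1=0 clk=1 w0=1 w4=1 w3=1 w2=1
t2.Δ3 w1=0 clk=1 w0=0 w4=1 w3=1 w2=1
t2.Δ4 w1=0 clk=1 w0=0 w4=1 w3=1 w2=0
t2.Δ5 w1=0 clk=1 w0=0 w4=1 w3=0 w2=0
t3.Δ0 w1=0 clk=1 w0=0 w4=1 w3=0 w2=0
t3.Δ1 w1=0 clk=0 w0=0 w4=1 w3=0 w2=0
t4.Δ0 w1=0 clk=0 w0=0 w4=1 w3=0 w2=0
t4.Δ1 w1=0 clk=1 w0=0 w4=1 w3=0 w2=0
t4.Δ2 w1=0 clk=1 w0=0 w4=0 w3=0 w2=0
t4.Δ3 w1=0 clk=1 w0=1 w4=0 w3=0 w2=0
t4.Δ4 w1=0 clk=1 w0=1 w4=0 w3=0 w2=1
t4.Δ5 w1=0 clk=1 w0=1 w4=0 w3=1 w2=1
t5.Δ0 w1=0 clk=1 w0=1 w4=0 w3=1 w2=1
t5.Δ1 w1=0 clk=0 w0=1 w4=0 w3=1 w2=1
t6.Δ0 w1=0 clk=0 w0=1 w4=0 w3=1 w2=1
t6.Δ1 w1=0 clk=1 w0=1 w4=0 w3=1 w2=1
t6.Δ2 w1=0 clk=1 w0=1 w4=1 w3=1 w2=1
t6.Δ3 w1=0 clk=1 w0=0 w4=1 w3=1 w2=1
t6.Δ4 w1=0 clk=1 w0=0 w4=1 w3=1 w2=0
t6.Δ5 w1=0 clk=1 w0=0 w4=1 w3=0 w2=0
t7.Δ0 w1=0 clk=1 w0=0 w4=1 w3=0 w2=0
t7.Δ1 w1=0 clk=0 w0=0 w4=1 w3=0 w2=0
t8.Δ0 w1=0 clk=0 w0=0 w4=1 w3=0 w2=0
t8.Δ1 w1=0 clk=1 w0=0 w4=1 w3=0 w2=0
t8.Δ2 w1=0 clk=1 w0=0 w4=0 w3=0 w2=0
t8.Δ3 w1=0 clk=1 w0=1 w4=0 w3=0 w2=0
t8.Δ4 w1=0 clk=1 w0=1 w4=0 w3=0 w2=1
t8.Δ5 w1=0 clk=1 w0=1 w4=0 w3=1 w2=1
t9.Δ0 w1=0 clk=1 w0=1 w4=0 w3=1 w2=1
t9.Δ1 w1=0 clk=0 w0=1 w4=0 w3=1 w2=1
t10.Δ0 w1=0 clk=0 w0=1 w4=0 w3=1 w2=1
t10.Δ1 w1=0 clk=1 w0=1 w4=0 w3=1 w2=1
t10.Δ2 w1=0 clk=1 w0=1 w4=1 w3=1 w2=1
t10.Δ3 w1=0 clk=1 w0=0 w4=1 w3=1 w2=1
t10.Δ4 w1=0 clk=1 w0=0 w4=1 w3=1 w2=0
t10.Δ5 w1=0 clk=1 w0=0 w4=1 w3=0 w2=0
t11.Δ0 w1=0 clk=1 w0=0 w4=1 w3=0 w2=0
t11.Δ1 w1=0 clk=0 w0=0 w4=1 w3=0 w2=0
t12.Δ0 w1=0 clk=0 w0=0 w4=1 w3=0 w2=0
t12.Δ1 w1=0 clk=1 w0=0 w4=1 w3=0 w2=0
t12.Δ2 w1=0 clk=1 w0=0 w4=0 w3=0 w2=0
t12.Δ3 w1=0 clk=1 w0=1 w4=0 w3=0 w2=0
t12.Δ4 w1=0 clk=1 w0=1 w4=0 w3=0 w2=1
t12.Δ5 w1=0 clk=1 w0=1 w4=0 w3=1 w2=1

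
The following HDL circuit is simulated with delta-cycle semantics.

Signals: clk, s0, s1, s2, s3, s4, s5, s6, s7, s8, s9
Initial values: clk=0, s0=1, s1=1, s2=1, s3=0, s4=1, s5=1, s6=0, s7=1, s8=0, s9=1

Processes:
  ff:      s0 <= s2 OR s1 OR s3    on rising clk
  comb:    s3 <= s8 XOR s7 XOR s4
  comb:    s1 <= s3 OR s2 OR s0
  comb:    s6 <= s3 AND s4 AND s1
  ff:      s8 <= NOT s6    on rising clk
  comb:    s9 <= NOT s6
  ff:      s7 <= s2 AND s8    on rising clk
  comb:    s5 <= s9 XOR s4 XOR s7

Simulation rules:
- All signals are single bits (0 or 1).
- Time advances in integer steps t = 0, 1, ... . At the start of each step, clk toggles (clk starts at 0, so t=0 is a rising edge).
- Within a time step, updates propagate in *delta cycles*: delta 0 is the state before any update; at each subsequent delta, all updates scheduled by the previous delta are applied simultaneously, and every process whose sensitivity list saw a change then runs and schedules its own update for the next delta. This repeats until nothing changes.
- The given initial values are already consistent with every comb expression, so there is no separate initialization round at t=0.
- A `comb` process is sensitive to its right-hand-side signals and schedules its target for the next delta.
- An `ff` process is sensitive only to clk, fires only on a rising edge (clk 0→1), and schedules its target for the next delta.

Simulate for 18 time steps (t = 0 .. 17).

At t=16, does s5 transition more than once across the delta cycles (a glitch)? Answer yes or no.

[bits: s3,s5,clk,s0,s7,s1,s9,s4,s6,s8,s2]
t=0: Δ0=01011111001 Δ1=01111111001 Δ2=01110111011 Δ3=00110111011 | 3Δ
t=1: Δ0=00110111011 Δ1=00010111011 | 1Δ
t=2: Δ0=00010111011 Δ1=00110111011 Δ2=00111111011 Δ3=11111111011 Δ4=11111111111 Δ5=11111101111 Δ6=10111101111 | 6Δ
t=3: Δ0=10111101111 Δ1=10011101111 | 1Δ
t=4: Δ0=10011101111 Δ1=10111101111 Δ2=10111101101 Δ3=00111101101 Δ4=00111101001 Δ5=00111111001 Δ6=01111111001 | 6Δ
t=5: Δ0=01111111001 Δ1=01011111001 | 1Δ
t=6: Δ0=01011111001 Δ1=01111111001 Δ2=01110111011 Δ3=00110111011 | 3Δ
t=7: Δ0=00110111011 Δ1=00010111011 | 1Δ
t=8: Δ0=00010111011 Δ1=00110111011 Δ2=00111111011 Δ3=11111111011 Δ4=11111111111 Δ5=11111101111 Δ6=10111101111 | 6Δ
t=9: Δ0=10111101111 Δ1=10011101111 | 1Δ
t=10: Δ0=10011101111 Δ1=10111101111 Δ2=10111101101 Δ3=00111101101 Δ4=00111101001 Δ5=00111111001 Δ6=01111111001 | 6Δ
t=11: Δ0=01111111001 Δ1=01011111001 | 1Δ
t=12: Δ0=01011111001 Δ1=01111111001 Δ2=01110111011 Δ3=00110111011 | 3Δ
t=13: Δ0=00110111011 Δ1=00010111011 | 1Δ
t=14: Δ0=00010111011 Δ1=00110111011 Δ2=00111111011 Δ3=11111111011 Δ4=11111111111 Δ5=11111101111 Δ6=10111101111 | 6Δ
t=15: Δ0=10111101111 Δ1=10011101111 | 1Δ
t=16: Δ0=10011101111 Δ1=10111101111 Δ2=10111101101 Δ3=00111101101 Δ4=00111101001 Δ5=00111111001 Δ6=01111111001 | 6Δ
t=17: Δ0=01111111001 Δ1=01011111001 | 1Δ

no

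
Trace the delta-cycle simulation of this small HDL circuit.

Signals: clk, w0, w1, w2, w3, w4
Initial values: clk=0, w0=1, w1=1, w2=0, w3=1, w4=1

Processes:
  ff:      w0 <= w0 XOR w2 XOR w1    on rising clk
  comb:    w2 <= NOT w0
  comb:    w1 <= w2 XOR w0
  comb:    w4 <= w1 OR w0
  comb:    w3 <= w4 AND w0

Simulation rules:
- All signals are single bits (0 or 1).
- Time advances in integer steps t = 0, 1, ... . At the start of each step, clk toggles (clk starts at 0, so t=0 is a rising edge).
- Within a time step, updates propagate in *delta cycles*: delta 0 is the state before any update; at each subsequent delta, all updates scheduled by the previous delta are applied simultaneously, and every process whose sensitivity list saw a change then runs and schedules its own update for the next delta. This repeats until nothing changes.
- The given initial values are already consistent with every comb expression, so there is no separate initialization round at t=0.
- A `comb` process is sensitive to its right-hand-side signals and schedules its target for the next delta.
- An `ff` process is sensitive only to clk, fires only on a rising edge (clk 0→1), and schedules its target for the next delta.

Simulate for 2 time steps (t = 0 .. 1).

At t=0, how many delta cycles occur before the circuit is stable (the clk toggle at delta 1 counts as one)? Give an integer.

t0.Δ0 clk=0 w3=1 w1=1 w0=1 w4=1 w2=0
t0.Δ1 clk=1 w3=1 w1=1 w0=1 w4=1 w2=0
t0.Δ2 clk=1 w3=1 w1=1 w0=0 w4=1 w2=0
t0.Δ3 clk=1 w3=0 w1=0 w0=0 w4=1 w2=1
t0.Δ4 clk=1 w3=0 w1=1 w0=0 w4=0 w2=1
t0.Δ5 clk=1 w3=0 w1=1 w0=0 w4=1 w2=1
t1.Δ0 clk=1 w3=0 w1=1 w0=0 w4=1 w2=1
t1.Δ1 clk=0 w3=0 w1=1 w0=0 w4=1 w2=1

5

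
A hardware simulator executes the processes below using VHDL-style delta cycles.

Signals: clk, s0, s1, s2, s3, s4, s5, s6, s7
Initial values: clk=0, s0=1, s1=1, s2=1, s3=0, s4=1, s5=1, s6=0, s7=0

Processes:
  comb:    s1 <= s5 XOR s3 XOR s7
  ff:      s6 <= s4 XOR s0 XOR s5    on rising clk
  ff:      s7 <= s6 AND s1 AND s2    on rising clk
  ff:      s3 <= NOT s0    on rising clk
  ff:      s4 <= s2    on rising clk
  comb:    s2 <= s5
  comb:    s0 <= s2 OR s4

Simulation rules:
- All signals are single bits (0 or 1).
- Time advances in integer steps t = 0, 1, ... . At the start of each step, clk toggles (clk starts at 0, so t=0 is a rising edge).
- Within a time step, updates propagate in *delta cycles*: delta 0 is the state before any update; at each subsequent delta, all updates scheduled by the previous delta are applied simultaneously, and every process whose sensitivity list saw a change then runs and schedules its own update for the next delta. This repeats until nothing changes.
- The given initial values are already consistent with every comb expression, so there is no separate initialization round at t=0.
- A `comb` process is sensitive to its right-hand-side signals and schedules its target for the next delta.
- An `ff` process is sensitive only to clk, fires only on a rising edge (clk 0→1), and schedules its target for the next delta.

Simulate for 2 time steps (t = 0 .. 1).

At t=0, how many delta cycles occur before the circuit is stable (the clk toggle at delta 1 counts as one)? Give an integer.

2

[bits: s2,s1,s3,s5,s6,s0,clk,s4,s7]
t=0: Δ0=110101010 Δ1=110101110 Δ2=110111110 | 2Δ
t=1: Δ0=110111110 Δ1=110111010 | 1Δ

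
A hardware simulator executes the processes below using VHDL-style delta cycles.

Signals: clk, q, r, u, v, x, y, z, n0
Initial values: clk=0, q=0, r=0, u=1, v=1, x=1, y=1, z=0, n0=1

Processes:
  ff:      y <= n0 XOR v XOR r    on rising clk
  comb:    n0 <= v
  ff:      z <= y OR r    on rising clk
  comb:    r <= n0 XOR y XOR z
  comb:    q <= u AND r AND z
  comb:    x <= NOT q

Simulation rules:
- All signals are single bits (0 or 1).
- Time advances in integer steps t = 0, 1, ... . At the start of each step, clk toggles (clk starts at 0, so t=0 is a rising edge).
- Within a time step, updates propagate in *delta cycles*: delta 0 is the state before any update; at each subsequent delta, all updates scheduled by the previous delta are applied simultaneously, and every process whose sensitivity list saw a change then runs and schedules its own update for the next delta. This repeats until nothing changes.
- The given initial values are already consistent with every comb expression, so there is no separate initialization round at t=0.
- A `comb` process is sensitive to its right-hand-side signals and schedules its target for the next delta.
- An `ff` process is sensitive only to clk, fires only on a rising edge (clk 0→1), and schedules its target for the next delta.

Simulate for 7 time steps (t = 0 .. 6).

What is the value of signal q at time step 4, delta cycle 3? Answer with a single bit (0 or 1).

1

t=0 Δ0: y=1 q=0 u=1 v=1 n0=1 r=0 z=0 clk=0 x=1
  Δ1: clk:0→1
  Δ2: y:1→0, z:0→1
  (2Δ to stable)
t=1 Δ0: y=0 q=0 u=1 v=1 n0=1 r=0 z=1 clk=1 x=1
  Δ1: clk:1→0
  (1Δ to stable)
t=2 Δ0: y=0 q=0 u=1 v=1 n0=1 r=0 z=1 clk=0 x=1
  Δ1: clk:0→1
  Δ2: z:1→0
  Δ3: r:0→1
  (3Δ to stable)
t=3 Δ0: y=0 q=0 u=1 v=1 n0=1 r=1 z=0 clk=1 x=1
  Δ1: clk:1→0
  (1Δ to stable)
t=4 Δ0: y=0 q=0 u=1 v=1 n0=1 r=1 z=0 clk=0 x=1
  Δ1: clk:0→1
  Δ2: y:0→1, z:0→1
  Δ3: q:0→1
  Δ4: x:1→0
  (4Δ to stable)
t=5 Δ0: y=1 q=1 u=1 v=1 n0=1 r=1 z=1 clk=1 x=0
  Δ1: clk:1→0
  (1Δ to stable)
t=6 Δ0: y=1 q=1 u=1 v=1 n0=1 r=1 z=1 clk=0 x=0
  Δ1: clk:0→1
  (1Δ to stable)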